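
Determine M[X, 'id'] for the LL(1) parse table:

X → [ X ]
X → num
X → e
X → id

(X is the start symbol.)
X → id

To find M[X, 'id'], we find productions for X where 'id' is in the predict set (PREDICT(N → α) = (FIRST(α) \ {ε}) ∪ (FOLLOW(N) if α ⇒* ε)).

X → [ X ]: PREDICT = { '[' }
X → num: PREDICT = { 'num' }
X → e: PREDICT = { 'e' }
X → id: PREDICT = { 'id' }
  'id' is in predict set, so this production goes in M[X, 'id']

M[X, 'id'] = X → id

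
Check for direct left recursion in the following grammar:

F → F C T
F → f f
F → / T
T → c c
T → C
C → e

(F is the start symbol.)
Yes, F is left-recursive

F → F C T: LEFT RECURSIVE (starts with F)
F → f f: starts with f
F → / T: starts with '/'
T → c c: starts with c
T → C: starts with C
C → e: starts with e

The grammar has direct left recursion on: F.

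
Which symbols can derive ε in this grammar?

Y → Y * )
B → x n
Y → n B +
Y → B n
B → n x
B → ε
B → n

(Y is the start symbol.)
{ 'B' }

A non-terminal is nullable if it can derive ε (the empty string): either it has an ε-production, or it has a production whose right-hand side consists entirely of nullable non-terminals.

ε-productions: B → ε
So B is immediately nullable.
No further non-terminal can be added: every production for the remaining non-terminals contains a terminal or a non-nullable non-terminal.
Nullable = { 'B' }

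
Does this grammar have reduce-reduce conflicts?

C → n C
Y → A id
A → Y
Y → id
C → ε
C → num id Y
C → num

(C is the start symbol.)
Yes — I6: [A → Y .] vs [C → num id Y .]

Augment with C' → C and build the canonical LR(0) collection (I0 = CLOSURE({[C' → . C]}), then GOTO on every symbol after a dot until no new states appear). It has 10 states:
  I0: { [C → . n C], [C → . num id Y], [C → . num], [C → .], [C' → . C] }  — shift, reduce
  I1: { [C' → C .] }  — accept
  I2: { [C → . n C], [C → . num id Y], [C → . num], [C → .], [C → n . C] }  — shift, reduce
  I3: { [C → num . id Y], [C → num .] }  — shift, reduce
  I4: { [A → . Y], [C → num id . Y], [Y → . A id], [Y → . id] }  — shift
  I5: { [Y → A . id] }  — shift
  I6: { [A → Y .], [C → num id Y .] }  — 2 reduces
  I7: { [Y → id .] }  — reduce
  I8: { [Y → A id .] }  — reduce
  I9: { [C → n C .] }  — reduce

I6 contains complete items [A → Y .], [C → num id Y .] — reduce-reduce conflict.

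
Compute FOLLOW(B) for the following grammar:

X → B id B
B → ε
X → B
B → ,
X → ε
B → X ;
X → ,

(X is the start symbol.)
To compute FOLLOW(B), find every occurrence of B on a right-hand side N → α B β: add FIRST(β) \ {ε}, and if β is empty or nullable also add FOLLOW(N). Iterate to a fixed point.

In X → B id B: B is followed by id B, add FIRST(id B) \ {ε} = { 'id' }
In X → B id B: B is at the end, add FOLLOW(X)
In X → B: B is at the end, add FOLLOW(X)

The FOLLOW sets referred to above (computed the same way, to a fixed point):
  FOLLOW(X) = { $, ';' }

Taking the union: FOLLOW(B) = { $, ';', 'id' }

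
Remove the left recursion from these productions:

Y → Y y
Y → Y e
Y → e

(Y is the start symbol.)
Y is directly left-recursive. The standard transformation for
  A → A α₁ | ... | A α_m | β₁ | ... | β_n
is
  A  → β₁ A' | ... | β_n A'
  A' → α₁ A' | ... | α_m A' | ε

Y → e becomes Y → e Y'
Y → Y y becomes Y' → y Y'
Y → Y e becomes Y' → e Y'
Add Y' → ε

Resulting grammar:
Y → e Y'
Y' → y Y'
Y' → e Y'
Y' → ε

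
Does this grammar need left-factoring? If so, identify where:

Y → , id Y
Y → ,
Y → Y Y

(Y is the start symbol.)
Left-factoring is needed when two productions for the same non-terminal
share a common prefix on the right-hand side.

Productions for Y:
  Y → , id Y
  Y → ,
  Y → Y Y

Found common prefix ',' in productions for Y

Answer: Yes, Y has productions with common prefix ','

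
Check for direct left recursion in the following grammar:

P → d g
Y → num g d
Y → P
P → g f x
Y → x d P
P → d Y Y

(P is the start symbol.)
No direct left recursion

P → d g: starts with d
Y → num g d: starts with num
Y → P: starts with P
P → g f x: starts with g
Y → x d P: starts with x
P → d Y Y: starts with d

No direct left recursion found.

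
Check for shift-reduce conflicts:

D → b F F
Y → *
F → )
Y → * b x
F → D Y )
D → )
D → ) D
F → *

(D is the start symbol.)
A shift-reduce conflict occurs when an LR(0) state has both:
  - a complete (reduce) item [A → α .] (dot at the end), and
  - a shift item [B → β . c γ] (dot before a terminal).

Augment with D' → D and build the canonical LR(0) collection (I0 = CLOSURE({[D' → . D]}), then GOTO on every symbol after a dot until no new states appear). It has 15 states:
  I0: { [D → . ) D], [D → . )], [D → . b F F], [D' → . D] }  — shift
  I1: { [D → ) . D], [D → ) .], [D → . ) D], [D → . )], [D → . b F F] }  — shift, reduce
  I2: { [D' → D .] }  — accept
  I3: { [D → . ) D], [D → . )], [D → . b F F], [D → b . F F], [F → . )], [F → . *], [F → . D Y )] }  — shift
  I4: { [D → ) . D], [D → ) .], [D → . ) D], [D → . )], [D → . b F F], [F → ) .] }  — shift, 2 reduces
  I5: { [F → * .] }  — reduce
  I6: { [F → D . Y )], [Y → . * b x], [Y → . *] }  — shift
  I7: { [D → . ) D], [D → . )], [D → . b F F], [D → b F . F], [F → . )], [F → . *], [F → . D Y )] }  — shift
  I8: { [D → b F F .] }  — reduce
  I9: { [Y → * . b x], [Y → * .] }  — shift, reduce
  I10: { [F → D Y . )] }  — shift
  I11: { [F → D Y ) .] }  — reduce
  I12: { [Y → * b . x] }  — shift
  I13: { [Y → * b x .] }  — reduce
  I14: { [D → ) D .] }  — reduce

I1 contains reduce item [D → ) .] and shift items [D → . )], [D → . ) D], [D → . b F F] — shift-reduce conflict.
I4 contains reduce items [D → ) .], [F → ) .] and shift items [D → . )], [D → . ) D], [D → . b F F] — shift-reduce conflict.
I9 contains reduce item [Y → * .] and shift item [Y → * . b x] — shift-reduce conflict.

Answer: Yes — I1: [D → ) .] vs [D → . )]; I4: [D → ) .] vs [D → . )]; I9: [Y → * .] vs [Y → * . b x]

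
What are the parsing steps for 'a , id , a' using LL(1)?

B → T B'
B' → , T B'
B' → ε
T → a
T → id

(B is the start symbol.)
LL(1) parsing maintains a stack (initially the start symbol over $) and the input. At each step: if the stack top is a terminal, match it against the current input token; if it is a non-terminal N, replace it with the RHS of M[N, lookahead] (the unique production whose predict set contains the lookahead).

Stack is shown with the top on the left.

Stack     Input         Action
------------------------------
B $       a , id , a $  output B → T B'
T B' $    a , id , a $  output T → a
a B' $    a , id , a $  match 'a'
B' $      , id , a $    output B' → , T B'
, T B' $  , id , a $    match ','
T B' $    id , a $      output T → id
id B' $   id , a $      match 'id'
B' $      , a $         output B' → , T B'
, T B' $  , a $         match ','
T B' $    a $           output T → a
a B' $    a $           match 'a'
B' $      $             output B' → ε
$         $             accept

The string is accepted.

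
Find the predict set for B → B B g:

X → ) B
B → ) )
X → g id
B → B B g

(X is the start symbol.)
PREDICT(B → B B g) = (FIRST(RHS) \ {ε}) ∪ (FOLLOW(B) if ε ∈ FIRST(RHS), i.e. RHS ⇒* ε)
FIRST(B) = { ')' }
FIRST(B B g) = { ')' }
ε ∉ FIRST(B B g), so FOLLOW(B) is not added.
PREDICT(B → B B g) = { ')' }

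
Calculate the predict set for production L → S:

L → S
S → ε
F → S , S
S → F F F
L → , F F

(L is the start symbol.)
PREDICT(L → S) = (FIRST(RHS) \ {ε}) ∪ (FOLLOW(L) if ε ∈ FIRST(RHS), i.e. RHS ⇒* ε)
FIRST(S) = { ',', ε }
FIRST(S) = { ',', ε }
ε ∈ FIRST(S) (the right-hand side is nullable), so add FOLLOW(L) = { $ }
PREDICT(L → S) = { $, ',' }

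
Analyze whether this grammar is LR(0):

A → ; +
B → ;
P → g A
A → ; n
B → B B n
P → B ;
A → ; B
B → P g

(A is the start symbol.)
No. Shift-reduce conflict between [A → ; B .] and [B → . ;]

A grammar is LR(0) if no state in the canonical LR(0) collection has:
  - both a shift item (dot before a terminal) and a complete item (shift-reduce conflict), or
  - two or more complete items (reduce-reduce conflict; the accept item [A' → A .] counts as a complete item here).

Augment with A' → A and build the canonical LR(0) collection (I0 = CLOSURE({[A' → . A]}), then GOTO on every symbol after a dot until no new states appear). It has 14 states:
  I0: { [A → . ; +], [A → . ; B], [A → . ; n], [A' → . A] }  — shift
  I1: { [A → ; . +], [A → ; . B], [A → ; . n], [B → . ;], [B → . B B n], [B → . P g], [P → . B ;], [P → . g A] }  — shift
  I2: { [A' → A .] }  — accept
  I3: { [A → ; + .] }  — reduce
  I4: { [B → ; .] }  — reduce
  I5: { [A → ; B .], [B → . ;], [B → . B B n], [B → . P g], [B → B . B n], [P → . B ;], [P → . g A], [P → B . ;] }  — shift, reduce
  I6: { [B → P . g] }  — shift
  I7: { [A → . ; +], [A → . ; B], [A → . ; n], [P → g . A] }  — shift
  I8: { [A → ; n .] }  — reduce
  I9: { [P → g A .] }  — reduce
  I10: { [B → P g .] }  — reduce
  I11: { [B → ; .], [P → B ; .] }  — 2 reduces
  I12: { [B → . ;], [B → . B B n], [B → . P g], [B → B . B n], [B → B B . n], [P → . B ;], [P → . g A], [P → B . ;] }  — shift
  I13: { [B → B B n .] }  — reduce

Conflict in state I5:
  Shift-reduce conflict between [A → ; B .] and [B → . ;]
So the grammar is NOT LR(0).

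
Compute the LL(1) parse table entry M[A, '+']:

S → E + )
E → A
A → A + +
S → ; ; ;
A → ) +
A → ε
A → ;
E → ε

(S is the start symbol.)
A → A + +, A → ε

To find M[A, '+'], we find productions for A where '+' is in the predict set (PREDICT(N → α) = (FIRST(α) \ {ε}) ∪ (FOLLOW(N) if α ⇒* ε)).

Relevant sets:
  FIRST(A) = { ')', '+', ';', ε }
  FOLLOW(A) = { '+' }

A → A + +: PREDICT = { ')', '+', ';' }
  '+' is in predict set, so this production goes in M[A, '+']
A → ) +: PREDICT = { ')' }
A → ε: PREDICT = { '+' }
  '+' is in predict set, so this production goes in M[A, '+']
A → ;: PREDICT = { ';' }

M[A, '+'] = A → A + +, A → ε  (a multiply-defined cell — the grammar is not LL(1))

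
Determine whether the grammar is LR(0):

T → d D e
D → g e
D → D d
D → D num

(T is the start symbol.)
Yes, the grammar is LR(0)

Augment with T' → T and build the canonical LR(0) collection (I0 = CLOSURE({[T' → . T]}), then GOTO on every symbol after a dot until no new states appear). It has 9 states:
  I0: { [T → . d D e], [T' → . T] }  — shift
  I1: { [T' → T .] }  — accept
  I2: { [D → . D d], [D → . D num], [D → . g e], [T → d . D e] }  — shift
  I3: { [D → D . d], [D → D . num], [T → d D . e] }  — shift
  I4: { [D → g . e] }  — shift
  I5: { [D → g e .] }  — reduce
  I6: { [D → D d .] }  — reduce
  I7: { [T → d D e .] }  — reduce
  I8: { [D → D num .] }  — reduce

Every state is either a pure shift/goto state or contains exactly one complete item and nothing to shift — no conflicts. The grammar is LR(0).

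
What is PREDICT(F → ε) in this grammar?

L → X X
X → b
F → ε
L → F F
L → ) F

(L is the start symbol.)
PREDICT(F → ε) = (FIRST(RHS) \ {ε}) ∪ (FOLLOW(F) if ε ∈ FIRST(RHS), i.e. RHS ⇒* ε)
The right-hand side is ε (FIRST(ε) = { ε }), so the predict set is FOLLOW(F) = { $ }
PREDICT(F → ε) = { $ }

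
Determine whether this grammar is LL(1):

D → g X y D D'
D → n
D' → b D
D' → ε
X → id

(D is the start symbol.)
A grammar is LL(1) if for each non-terminal N with multiple productions, the predict sets of those productions are pairwise disjoint, where PREDICT(N → α) = (FIRST(α) \ {ε}) ∪ (FOLLOW(N) if α ⇒* ε).

Relevant sets:
  FOLLOW(D') = { $, 'b' }

For D:
  PREDICT(D → g X y D D') = { 'g' }
  PREDICT(D → n) = { 'n' }
For D':
  PREDICT(D' → b D) = { 'b' }
  PREDICT(D' → ε) = { $, 'b' }
X has a single production, so nothing to check there.

Conflict found: Predict set conflict for D': { 'b' }
The grammar is NOT LL(1).

Answer: No. Predict set conflict for D': { 'b' }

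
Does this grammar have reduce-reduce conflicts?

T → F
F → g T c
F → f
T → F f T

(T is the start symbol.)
A reduce-reduce conflict occurs when an LR(0) state has two complete items [A → α .] and [B → β .] — both call for a reduction, and with no lookahead the parser cannot choose between them.

Augment with T' → T and build the canonical LR(0) collection (I0 = CLOSURE({[T' → . T]}), then GOTO on every symbol after a dot until no new states appear). It has 9 states:
  I0: { [F → . f], [F → . g T c], [T → . F f T], [T → . F], [T' → . T] }  — shift
  I1: { [T → F . f T], [T → F .] }  — shift, reduce
  I2: { [T' → T .] }  — accept
  I3: { [F → f .] }  — reduce
  I4: { [F → . f], [F → . g T c], [F → g . T c], [T → . F f T], [T → . F] }  — shift
  I5: { [F → g T . c] }  — shift
  I6: { [F → g T c .] }  — reduce
  I7: { [F → . f], [F → . g T c], [T → . F f T], [T → . F], [T → F f . T] }  — shift
  I8: { [T → F f T .] }  — reduce

No state contains more than one complete item.

Answer: No reduce-reduce conflicts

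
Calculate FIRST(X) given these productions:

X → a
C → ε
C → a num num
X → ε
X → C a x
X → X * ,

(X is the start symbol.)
{ '*', 'a', ε }

FIRST sets of the other non-terminals involved (by the same procedure, iterated to a fixed point):
  FIRST(C) = { 'a', ε }

From X → a:
  - a is a terminal: add 'a' and stop
From X → ε:
  - ε-production, so ε ∈ FIRST(X)
From X → C a x:
  - C is a non-terminal: add FIRST(C) \ {ε} = { 'a' }
    C is nullable, so continue to the next symbol
  - a is a terminal: add 'a' and stop
From X → X * ,:
  - X is the symbol being defined: contributes nothing new
    X is nullable, so continue to the next symbol
  - '*' is a terminal: add '*' and stop

Collecting: FIRST(X) = { '*', 'a', ε }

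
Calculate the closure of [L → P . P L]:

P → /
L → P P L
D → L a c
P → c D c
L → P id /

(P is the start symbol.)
To compute CLOSURE, for each item [A → α.Bβ] where B is a non-terminal, add [B → .γ] for all productions B → γ; repeat for the newly added items until nothing changes.

Start with: [L → P . P L]
  [L → P . P L] has the dot before P: add [P → . /], [P → . c D c]
No further items can be added.

CLOSURE = { [L → P . P L], [P → . /], [P → . c D c] }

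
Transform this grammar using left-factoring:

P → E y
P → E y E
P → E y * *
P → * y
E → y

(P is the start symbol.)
Left-factoring transforms A → αβ₁ | αβ₂ into A → αA' and A' → β₁ | β₂
(α is the longest common prefix among the alternatives). Repeat until
no nonterminal has two alternatives with a common prefix.

Round 1: P has alternatives sharing prefix 'E y'. Introduce P': P → E y P'
  Add: P' → ε
  Add: P' → E
  Add: P' → * *

No remaining common prefixes — done.

Resulting grammar:
P → E y P'
P' → ε
P' → E
P' → * *
P → * y
E → y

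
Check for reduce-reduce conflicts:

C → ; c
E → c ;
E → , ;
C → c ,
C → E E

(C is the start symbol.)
No reduce-reduce conflicts

A reduce-reduce conflict occurs when an LR(0) state has two complete items [A → α .] and [B → β .] — both call for a reduction, and with no lookahead the parser cannot choose between them.

Augment with C' → C and build the canonical LR(0) collection (I0 = CLOSURE({[C' → . C]}), then GOTO on every symbol after a dot until no new states appear). It has 12 states:
  I0: { [C → . ; c], [C → . E E], [C → . c ,], [C' → . C], [E → . , ;], [E → . c ;] }  — shift
  I1: { [E → , . ;] }  — shift
  I2: { [C → ; . c] }  — shift
  I3: { [C' → C .] }  — accept
  I4: { [C → E . E], [E → . , ;], [E → . c ;] }  — shift
  I5: { [C → c . ,], [E → c . ;] }  — shift
  I6: { [C → c , .] }  — reduce
  I7: { [E → c ; .] }  — reduce
  I8: { [C → E E .] }  — reduce
  I9: { [E → c . ;] }  — shift
  I10: { [C → ; c .] }  — reduce
  I11: { [E → , ; .] }  — reduce

No state contains more than one complete item.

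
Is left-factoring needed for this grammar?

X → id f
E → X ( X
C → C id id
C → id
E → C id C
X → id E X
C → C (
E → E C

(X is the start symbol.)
Yes, X has productions with common prefix 'id'; C has productions with common prefix 'C'

Left-factoring is needed when two productions for the same non-terminal
share a common prefix on the right-hand side.

Productions for X:
  X → id f
  X → id E X
Productions for E:
  E → X ( X
  E → C id C
  E → E C
Productions for C:
  C → C id id
  C → id
  C → C (

Found common prefix 'id' in productions for X
Found common prefix 'C' in productions for C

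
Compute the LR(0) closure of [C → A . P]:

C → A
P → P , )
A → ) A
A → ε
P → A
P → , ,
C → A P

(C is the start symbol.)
To compute CLOSURE, for each item [A → α.Bβ] where B is a non-terminal, add [B → .γ] for all productions B → γ; repeat for the newly added items until nothing changes.

Start with: [C → A . P]
  [C → A . P] has the dot before P: add [P → . P , )], [P → . A], [P → . , ,]
  [P → . A] has the dot before A: add [A → . ) A], [A → .]
No further items can be added.

CLOSURE = { [A → . ) A], [A → .], [C → A . P], [P → . , ,], [P → . A], [P → . P , )] }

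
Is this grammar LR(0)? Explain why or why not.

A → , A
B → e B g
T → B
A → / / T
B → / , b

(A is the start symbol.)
Yes, the grammar is LR(0)

A grammar is LR(0) if no state in the canonical LR(0) collection has:
  - both a shift item (dot before a terminal) and a complete item (shift-reduce conflict), or
  - two or more complete items (reduce-reduce conflict; the accept item [A' → A .] counts as a complete item here).

Augment with A' → A and build the canonical LR(0) collection (I0 = CLOSURE({[A' → . A]}), then GOTO on every symbol after a dot until no new states appear). It has 14 states:
  I0: { [A → . , A], [A → . / / T], [A' → . A] }  — shift
  I1: { [A → , . A], [A → . , A], [A → . / / T] }  — shift
  I2: { [A → / . / T] }  — shift
  I3: { [A' → A .] }  — accept
  I4: { [A → / / . T], [B → . / , b], [B → . e B g], [T → . B] }  — shift
  I5: { [B → / . , b] }  — shift
  I6: { [T → B .] }  — reduce
  I7: { [A → / / T .] }  — reduce
  I8: { [B → . / , b], [B → . e B g], [B → e . B g] }  — shift
  I9: { [B → e B . g] }  — shift
  I10: { [B → e B g .] }  — reduce
  I11: { [B → / , . b] }  — shift
  I12: { [B → / , b .] }  — reduce
  I13: { [A → , A .] }  — reduce

Every state is either a pure shift/goto state or contains exactly one complete item and nothing to shift — no conflicts. The grammar is LR(0).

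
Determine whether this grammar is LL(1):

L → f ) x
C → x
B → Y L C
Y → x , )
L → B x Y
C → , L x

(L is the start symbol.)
Yes, the grammar is LL(1).

A grammar is LL(1) if for each non-terminal N with multiple productions, the predict sets of those productions are pairwise disjoint, where PREDICT(N → α) = (FIRST(α) \ {ε}) ∪ (FOLLOW(N) if α ⇒* ε).

Relevant sets:
  FIRST(B) = { 'x' }

For L:
  PREDICT(L → f ')' x) = { 'f' }
  PREDICT(L → B x Y) = { 'x' }
For C:
  PREDICT(C → x) = { 'x' }
  PREDICT(C → ',' L x) = { ',' }
B, Y have a single production, so nothing to check there.

All predict sets are disjoint. The grammar IS LL(1).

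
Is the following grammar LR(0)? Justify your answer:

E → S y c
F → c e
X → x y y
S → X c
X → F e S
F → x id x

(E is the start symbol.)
Yes, the grammar is LR(0)

A grammar is LR(0) if no state in the canonical LR(0) collection has:
  - both a shift item (dot before a terminal) and a complete item (shift-reduce conflict), or
  - two or more complete items (reduce-reduce conflict; the accept item [E' → E .] counts as a complete item here).

Augment with E' → E and build the canonical LR(0) collection (I0 = CLOSURE({[E' → . E]}), then GOTO on every symbol after a dot until no new states appear). It has 17 states:
  I0: { [E → . S y c], [E' → . E], [F → . c e], [F → . x id x], [S → . X c], [X → . F e S], [X → . x y y] }  — shift
  I1: { [E' → E .] }  — accept
  I2: { [X → F . e S] }  — shift
  I3: { [E → S . y c] }  — shift
  I4: { [S → X . c] }  — shift
  I5: { [F → c . e] }  — shift
  I6: { [F → x . id x], [X → x . y y] }  — shift
  I7: { [F → x id . x] }  — shift
  I8: { [X → x y . y] }  — shift
  I9: { [X → x y y .] }  — reduce
  I10: { [F → x id x .] }  — reduce
  I11: { [F → c e .] }  — reduce
  I12: { [S → X c .] }  — reduce
  I13: { [E → S y . c] }  — shift
  I14: { [E → S y c .] }  — reduce
  I15: { [F → . c e], [F → . x id x], [S → . X c], [X → . F e S], [X → . x y y], [X → F e . S] }  — shift
  I16: { [X → F e S .] }  — reduce

Every state is either a pure shift/goto state or contains exactly one complete item and nothing to shift — no conflicts. The grammar is LR(0).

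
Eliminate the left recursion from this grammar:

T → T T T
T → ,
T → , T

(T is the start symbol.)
T is directly left-recursive. The standard transformation for
  A → A α₁ | ... | A α_m | β₁ | ... | β_n
is
  A  → β₁ A' | ... | β_n A'
  A' → α₁ A' | ... | α_m A' | ε

T → , becomes T → , T'
T → , T becomes T → , T T'
T → T T T becomes T' → T T T'
Add T' → ε

Resulting grammar:
T → , T'
T → , T T'
T' → T T T'
T' → ε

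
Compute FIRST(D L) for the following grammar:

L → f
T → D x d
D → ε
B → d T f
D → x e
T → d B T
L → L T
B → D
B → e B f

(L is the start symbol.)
FIRST sets of the non-terminals involved (from the grammar, by fixed-point iteration):
  FIRST(D) = { 'x', ε }
  FIRST(L) = { 'f' }

To compute FIRST(D L), process the symbols left to right:
Symbol D is a non-terminal. Add FIRST(D) \ {ε} = { 'x' }
D is nullable (ε ∈ FIRST(D)), continue to the next symbol.
Symbol L is a non-terminal. Add FIRST(L) \ {ε} = { 'f' }
L is not nullable (ε ∉ FIRST(L)), so stop here.
FIRST(D L) = { 'f', 'x' }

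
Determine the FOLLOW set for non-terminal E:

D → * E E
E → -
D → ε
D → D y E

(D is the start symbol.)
To compute FOLLOW(E), find every occurrence of E on a right-hand side N → α E β: add FIRST(β) \ {ε}, and if β is empty or nullable also add FOLLOW(N). Iterate to a fixed point.

In D → * E E: E is followed by E, add FIRST(E) \ {ε} = { '-' }
In D → * E E: E is at the end, add FOLLOW(D)
In D → D y E: E is at the end, add FOLLOW(D)

The FOLLOW sets referred to above (computed the same way, to a fixed point):
  FOLLOW(D) = { $, 'y' }

Taking the union: FOLLOW(E) = { $, '-', 'y' }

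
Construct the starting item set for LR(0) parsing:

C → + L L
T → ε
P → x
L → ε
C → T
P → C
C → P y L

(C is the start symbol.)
{ [C → . + L L], [C → . P y L], [C → . T], [C' → . C], [P → . C], [P → . x], [T → .] }

First, augment the grammar with C' → C
I₀ = CLOSURE({ [C' → . C] }):
  [C' → . C] has the dot before C: add [C → . + L L], [C → . T], [C → . P y L]
  [C → . T] has the dot before T: add [T → .]
  [C → . P y L] has the dot before P: add [P → . x], [P → . C]
No further items can be added.

I₀ = { [C → . + L L], [C → . P y L], [C → . T], [C' → . C], [P → . C], [P → . x], [T → .] }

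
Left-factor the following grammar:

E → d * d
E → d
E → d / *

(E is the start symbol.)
E → d E'
E' → * d
E' → ε
E' → / *

Left-factoring transforms A → αβ₁ | αβ₂ into A → αA' and A' → β₁ | β₂
(α is the longest common prefix among the alternatives). Repeat until
no nonterminal has two alternatives with a common prefix.

Round 1: E has alternatives sharing prefix 'd'. Introduce E': E → d E'
  Add: E' → * d
  Add: E' → ε
  Add: E' → / *

No remaining common prefixes — done.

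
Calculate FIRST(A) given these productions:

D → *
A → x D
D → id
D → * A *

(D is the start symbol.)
{ 'x' }

To compute FIRST(A), examine every production with A on the left-hand side, reading each right-hand side left to right until a non-nullable symbol is reached.

From A → x D:
  - x is a terminal: add 'x' and stop

Collecting: FIRST(A) = { 'x' }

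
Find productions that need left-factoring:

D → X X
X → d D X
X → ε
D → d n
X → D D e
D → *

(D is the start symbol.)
Left-factoring is needed when two productions for the same non-terminal
share a common prefix on the right-hand side.

Productions for D:
  D → X X
  D → d n
  D → *
Productions for X:
  X → d D X
  X → ε
  X → D D e

No common prefixes found.

Answer: No, left-factoring is not needed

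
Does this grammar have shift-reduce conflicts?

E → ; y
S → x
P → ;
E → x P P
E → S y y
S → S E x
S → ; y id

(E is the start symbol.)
Yes — I4: [S → x .] vs [P → . ;]; I12: [E → ; y .] vs [S → ; y . id]

A shift-reduce conflict occurs when an LR(0) state has both:
  - a complete (reduce) item [A → α .] (dot at the end), and
  - a shift item [B → β . c γ] (dot before a terminal).

Augment with E' → E and build the canonical LR(0) collection (I0 = CLOSURE({[E' → . E]}), then GOTO on every symbol after a dot until no new states appear). It has 14 states:
  I0: { [E → . ; y], [E → . S y y], [E → . x P P], [E' → . E], [S → . ; y id], [S → . S E x], [S → . x] }  — shift
  I1: { [E → ; . y], [S → ; . y id] }  — shift
  I2: { [E' → E .] }  — accept
  I3: { [E → . ; y], [E → . S y y], [E → . x P P], [E → S . y y], [S → . ; y id], [S → . S E x], [S → . x], [S → S . E x] }  — shift
  I4: { [E → x . P P], [P → . ;], [S → x .] }  — shift, reduce
  I5: { [P → ; .] }  — reduce
  I6: { [E → x P . P], [P → . ;] }  — shift
  I7: { [E → x P P .] }  — reduce
  I8: { [S → S E . x] }  — shift
  I9: { [E → S y . y] }  — shift
  I10: { [E → S y y .] }  — reduce
  I11: { [S → S E x .] }  — reduce
  I12: { [E → ; y .], [S → ; y . id] }  — shift, reduce
  I13: { [S → ; y id .] }  — reduce

I4 contains reduce item [S → x .] and shift item [P → . ;] — shift-reduce conflict.
I12 contains reduce item [E → ; y .] and shift item [S → ; y . id] — shift-reduce conflict.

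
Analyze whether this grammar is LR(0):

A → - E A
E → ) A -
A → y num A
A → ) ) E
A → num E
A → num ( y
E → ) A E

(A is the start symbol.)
Augment with A' → A and build the canonical LR(0) collection (I0 = CLOSURE({[A' → . A]}), then GOTO on every symbol after a dot until no new states appear). It has 19 states:
  I0: { [A → . ) ) E], [A → . - E A], [A → . num ( y], [A → . num E], [A → . y num A], [A' → . A] }  — shift
  I1: { [A → ) . ) E] }  — shift
  I2: { [A → - . E A], [E → . ) A -], [E → . ) A E] }  — shift
  I3: { [A' → A .] }  — accept
  I4: { [A → num . ( y], [A → num . E], [E → . ) A -], [E → . ) A E] }  — shift
  I5: { [A → y . num A] }  — shift
  I6: { [A → . ) ) E], [A → . - E A], [A → . num ( y], [A → . num E], [A → . y num A], [A → y num . A] }  — shift
  I7: { [A → y num A .] }  — reduce
  I8: { [A → num ( . y] }  — shift
  I9: { [A → . ) ) E], [A → . - E A], [A → . num ( y], [A → . num E], [A → . y num A], [E → ) . A -], [E → ) . A E] }  — shift
  I10: { [A → num E .] }  — reduce
  I11: { [E → ) A . -], [E → ) A . E], [E → . ) A -], [E → . ) A E] }  — shift
  I12: { [E → ) A - .] }  — reduce
  I13: { [E → ) A E .] }  — reduce
  I14: { [A → num ( y .] }  — reduce
  I15: { [A → - E . A], [A → . ) ) E], [A → . - E A], [A → . num ( y], [A → . num E], [A → . y num A] }  — shift
  I16: { [A → - E A .] }  — reduce
  I17: { [A → ) ) . E], [E → . ) A -], [E → . ) A E] }  — shift
  I18: { [A → ) ) E .] }  — reduce

Every state is either a pure shift/goto state or contains exactly one complete item and nothing to shift — no conflicts. The grammar is LR(0).

Answer: Yes, the grammar is LR(0)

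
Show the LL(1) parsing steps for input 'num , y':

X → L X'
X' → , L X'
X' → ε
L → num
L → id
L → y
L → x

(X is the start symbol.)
Stack is shown with the top on the left.

Stack     Input      Action
---------------------------
X $       num , y $  output X → L X'
L X' $    num , y $  output L → num
num X' $  num , y $  match 'num'
X' $      , y $      output X' → , L X'
, L X' $  , y $      match ','
L X' $    y $        output L → y
y X' $    y $        match 'y'
X' $      $          output X' → ε
$         $          accept

The string is accepted.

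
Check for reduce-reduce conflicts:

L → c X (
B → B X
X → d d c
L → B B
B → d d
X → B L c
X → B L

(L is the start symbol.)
Augment with L' → L and build the canonical LR(0) collection (I0 = CLOSURE({[L' → . L]}), then GOTO on every symbol after a dot until no new states appear). It has 18 states:
  I0: { [B → . B X], [B → . d d], [L → . B B], [L → . c X (], [L' → . L] }  — shift
  I1: { [B → . B X], [B → . d d], [B → B . X], [L → B . B], [X → . B L c], [X → . B L], [X → . d d c] }  — shift
  I2: { [L' → L .] }  — accept
  I3: { [B → . B X], [B → . d d], [L → c . X (], [X → . B L c], [X → . B L], [X → . d d c] }  — shift
  I4: { [B → d . d] }  — shift
  I5: { [B → d d .] }  — reduce
  I6: { [B → . B X], [B → . d d], [B → B . X], [L → . B B], [L → . c X (], [X → . B L c], [X → . B L], [X → . d d c], [X → B . L c], [X → B . L] }  — shift
  I7: { [L → c X . (] }  — shift
  I8: { [B → d . d], [X → d . d c] }  — shift
  I9: { [B → d d .], [X → d d . c] }  — shift, reduce
  I10: { [X → d d c .] }  — reduce
  I11: { [L → c X ( .] }  — reduce
  I12: { [B → . B X], [B → . d d], [B → B . X], [L → . B B], [L → . c X (], [L → B . B], [X → . B L c], [X → . B L], [X → . d d c], [X → B . L c], [X → B . L] }  — shift
  I13: { [X → B L . c], [X → B L .] }  — shift, reduce
  I14: { [B → B X .] }  — reduce
  I15: { [X → B L c .] }  — reduce
  I16: { [B → . B X], [B → . d d], [B → B . X], [L → . B B], [L → . c X (], [L → B . B], [L → B B .], [X → . B L c], [X → . B L], [X → . d d c], [X → B . L c], [X → B . L] }  — shift, reduce
  I17: { [B → . B X], [B → . d d], [B → B . X], [L → . B B], [L → . c X (], [L → B B .], [X → . B L c], [X → . B L], [X → . d d c], [X → B . L c], [X → B . L] }  — shift, reduce

No state contains more than one complete item.

Answer: No reduce-reduce conflicts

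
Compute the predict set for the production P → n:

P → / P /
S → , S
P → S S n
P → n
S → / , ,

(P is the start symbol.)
{ 'n' }

PREDICT(P → n) = (FIRST(RHS) \ {ε}) ∪ (FOLLOW(P) if ε ∈ FIRST(RHS), i.e. RHS ⇒* ε)
FIRST(n) = { 'n' }
ε ∉ FIRST(n), so FOLLOW(P) is not added.
PREDICT(P → n) = { 'n' }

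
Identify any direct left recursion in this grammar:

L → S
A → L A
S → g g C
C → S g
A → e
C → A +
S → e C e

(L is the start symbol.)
No direct left recursion

L → S: starts with S
A → L A: starts with L
S → g g C: starts with g
C → S g: starts with S
A → e: starts with e
C → A +: starts with A
S → e C e: starts with e

No direct left recursion found.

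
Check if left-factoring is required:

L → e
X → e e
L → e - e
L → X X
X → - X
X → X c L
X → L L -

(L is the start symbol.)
Yes, L has productions with common prefix 'e'

Left-factoring is needed when two productions for the same non-terminal
share a common prefix on the right-hand side.

Productions for L:
  L → e
  L → e - e
  L → X X
Productions for X:
  X → e e
  X → - X
  X → X c L
  X → L L -

Found common prefix 'e' in productions for L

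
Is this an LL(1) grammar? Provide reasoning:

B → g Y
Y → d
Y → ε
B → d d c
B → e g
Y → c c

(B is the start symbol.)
A grammar is LL(1) if for each non-terminal N with multiple productions, the predict sets of those productions are pairwise disjoint, where PREDICT(N → α) = (FIRST(α) \ {ε}) ∪ (FOLLOW(N) if α ⇒* ε).

Relevant sets:
  FOLLOW(Y) = { $ }

For B:
  PREDICT(B → g Y) = { 'g' }
  PREDICT(B → d d c) = { 'd' }
  PREDICT(B → e g) = { 'e' }
For Y:
  PREDICT(Y → d) = { 'd' }
  PREDICT(Y → ε) = { $ }
  PREDICT(Y → c c) = { 'c' }

All predict sets are disjoint. The grammar IS LL(1).

Answer: Yes, the grammar is LL(1).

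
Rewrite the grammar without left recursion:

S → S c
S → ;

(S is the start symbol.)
S → ; S'
S' → c S'
S' → ε

S is directly left-recursive. The standard transformation for
  A → A α₁ | ... | A α_m | β₁ | ... | β_n
is
  A  → β₁ A' | ... | β_n A'
  A' → α₁ A' | ... | α_m A' | ε

S → ; becomes S → ; S'
S → S c becomes S' → c S'
Add S' → ε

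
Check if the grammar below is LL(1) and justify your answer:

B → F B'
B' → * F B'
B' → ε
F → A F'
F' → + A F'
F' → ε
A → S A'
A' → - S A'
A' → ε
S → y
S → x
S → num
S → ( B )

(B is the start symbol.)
A grammar is LL(1) if for each non-terminal N with multiple productions, the predict sets of those productions are pairwise disjoint, where PREDICT(N → α) = (FIRST(α) \ {ε}) ∪ (FOLLOW(N) if α ⇒* ε).

Relevant sets:
  FOLLOW(B') = { $, ')' }
  FOLLOW(F') = { $, ')', '*' }
  FOLLOW(A') = { $, ')', '*', '+' }

For B':
  PREDICT(B' → '*' F B') = { '*' }
  PREDICT(B' → ε) = { $, ')' }
For F':
  PREDICT(F' → '+' A F') = { '+' }
  PREDICT(F' → ε) = { $, ')', '*' }
For A':
  PREDICT(A' → '-' S A') = { '-' }
  PREDICT(A' → ε) = { $, ')', '*', '+' }
For S:
  PREDICT(S → y) = { 'y' }
  PREDICT(S → x) = { 'x' }
  PREDICT(S → num) = { 'num' }
  PREDICT(S → '(' B ')') = { '(' }
B, F, A have a single production, so nothing to check there.

All predict sets are disjoint. The grammar IS LL(1).

Answer: Yes, the grammar is LL(1).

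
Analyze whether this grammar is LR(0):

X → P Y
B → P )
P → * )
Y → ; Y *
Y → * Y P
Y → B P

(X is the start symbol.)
A grammar is LR(0) if no state in the canonical LR(0) collection has:
  - both a shift item (dot before a terminal) and a complete item (shift-reduce conflict), or
  - two or more complete items (reduce-reduce conflict; the accept item [X' → X .] counts as a complete item here).

Augment with X' → X and build the canonical LR(0) collection (I0 = CLOSURE({[X' → . X]}), then GOTO on every symbol after a dot until no new states appear). It has 16 states:
  I0: { [P → . * )], [X → . P Y], [X' → . X] }  — shift
  I1: { [P → * . )] }  — shift
  I2: { [B → . P )], [P → . * )], [X → P . Y], [Y → . * Y P], [Y → . ; Y *], [Y → . B P] }  — shift
  I3: { [X' → X .] }  — accept
  I4: { [B → . P )], [P → * . )], [P → . * )], [Y → * . Y P], [Y → . * Y P], [Y → . ; Y *], [Y → . B P] }  — shift
  I5: { [B → . P )], [P → . * )], [Y → . * Y P], [Y → . ; Y *], [Y → . B P], [Y → ; . Y *] }  — shift
  I6: { [P → . * )], [Y → B . P] }  — shift
  I7: { [B → P . )] }  — shift
  I8: { [X → P Y .] }  — reduce
  I9: { [B → P ) .] }  — reduce
  I10: { [Y → B P .] }  — reduce
  I11: { [Y → ; Y . *] }  — shift
  I12: { [Y → ; Y * .] }  — reduce
  I13: { [P → * ) .] }  — reduce
  I14: { [P → . * )], [Y → * Y . P] }  — shift
  I15: { [Y → * Y P .] }  — reduce

Every state is either a pure shift/goto state or contains exactly one complete item and nothing to shift — no conflicts. The grammar is LR(0).

Answer: Yes, the grammar is LR(0)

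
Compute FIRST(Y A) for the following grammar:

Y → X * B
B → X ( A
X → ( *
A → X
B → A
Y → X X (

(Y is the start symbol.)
{ '(' }

FIRST sets of the non-terminals involved (from the grammar, by fixed-point iteration):
  FIRST(Y) = { '(' }

To compute FIRST(Y A), process the symbols left to right:
Symbol Y is a non-terminal. Add FIRST(Y) \ {ε} = { '(' }
Y is not nullable (ε ∉ FIRST(Y)), so stop here.
FIRST(Y A) = { '(' }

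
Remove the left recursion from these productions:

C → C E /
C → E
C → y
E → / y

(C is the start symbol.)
C → E C'
C → y C'
C' → E / C'
C' → ε
E → / y

C is directly left-recursive. The standard transformation for
  A → A α₁ | ... | A α_m | β₁ | ... | β_n
is
  A  → β₁ A' | ... | β_n A'
  A' → α₁ A' | ... | α_m A' | ε

C → E becomes C → E C'
C → y becomes C → y C'
C → C E / becomes C' → E / C'
Add C' → ε

Productions for other non-terminals are unchanged:
  E → / y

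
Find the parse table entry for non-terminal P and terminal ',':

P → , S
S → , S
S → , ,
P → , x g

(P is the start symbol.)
P → , S, P → , x g

To find M[P, ','], we find productions for P where ',' is in the predict set (PREDICT(N → α) = (FIRST(α) \ {ε}) ∪ (FOLLOW(N) if α ⇒* ε)).

P → , S: PREDICT = { ',' }
  ',' is in predict set, so this production goes in M[P, ',']
P → , x g: PREDICT = { ',' }
  ',' is in predict set, so this production goes in M[P, ',']

M[P, ','] = P → , S, P → , x g  (a multiply-defined cell — the grammar is not LL(1))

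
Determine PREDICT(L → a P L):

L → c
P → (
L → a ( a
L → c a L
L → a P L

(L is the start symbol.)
{ 'a' }

PREDICT(L → a P L) = (FIRST(RHS) \ {ε}) ∪ (FOLLOW(L) if ε ∈ FIRST(RHS), i.e. RHS ⇒* ε)
FIRST(a P L) = { 'a' }
ε ∉ FIRST(a P L), so FOLLOW(L) is not added.
PREDICT(L → a P L) = { 'a' }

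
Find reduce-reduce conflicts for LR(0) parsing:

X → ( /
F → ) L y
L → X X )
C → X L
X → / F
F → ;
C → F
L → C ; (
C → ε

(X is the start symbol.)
Yes — I13: [C → .] vs [L → X X ) .]

A reduce-reduce conflict occurs when an LR(0) state has two complete items [A → α .] and [B → β .] — both call for a reduction, and with no lookahead the parser cannot choose between them.

Augment with X' → X and build the canonical LR(0) collection (I0 = CLOSURE({[X' → . X]}), then GOTO on every symbol after a dot until no new states appear). It has 18 states:
  I0: { [X → . ( /], [X → . / F], [X' → . X] }  — shift
  I1: { [X → ( . /] }  — shift
  I2: { [F → . ) L y], [F → . ;], [X → / . F] }  — shift
  I3: { [X' → X .] }  — accept
  I4: { [C → . F], [C → . X L], [C → .], [F → ) . L y], [F → . ) L y], [F → . ;], [L → . C ; (], [L → . X X )], [X → . ( /], [X → . / F] }  — shift, reduce
  I5: { [F → ; .] }  — reduce
  I6: { [X → / F .] }  — reduce
  I7: { [L → C . ; (] }  — shift
  I8: { [C → F .] }  — reduce
  I9: { [F → ) L . y] }  — shift
  I10: { [C → . F], [C → . X L], [C → .], [C → X . L], [F → . ) L y], [F → . ;], [L → . C ; (], [L → . X X )], [L → X . X )], [X → . ( /], [X → . / F] }  — shift, reduce
  I11: { [C → X L .] }  — reduce
  I12: { [C → . F], [C → . X L], [C → .], [C → X . L], [F → . ) L y], [F → . ;], [L → . C ; (], [L → . X X )], [L → X . X )], [L → X X . )], [X → . ( /], [X → . / F] }  — shift, reduce
  I13: { [C → . F], [C → . X L], [C → .], [F → ) . L y], [F → . ) L y], [F → . ;], [L → . C ; (], [L → . X X )], [L → X X ) .], [X → . ( /], [X → . / F] }  — shift, 2 reduces
  I14: { [F → ) L y .] }  — reduce
  I15: { [L → C ; . (] }  — shift
  I16: { [L → C ; ( .] }  — reduce
  I17: { [X → ( / .] }  — reduce

I13 contains complete items [C → .], [L → X X ) .] — reduce-reduce conflict.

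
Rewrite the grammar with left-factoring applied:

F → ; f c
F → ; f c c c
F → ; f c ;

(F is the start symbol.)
Left-factoring transforms A → αβ₁ | αβ₂ into A → αA' and A' → β₁ | β₂
(α is the longest common prefix among the alternatives). Repeat until
no nonterminal has two alternatives with a common prefix.

Round 1: F has alternatives sharing prefix '; f c'. Introduce F': F → ; f c F'
  Add: F' → ε
  Add: F' → c c
  Add: F' → ;

No remaining common prefixes — done.

Resulting grammar:
F → ; f c F'
F' → ε
F' → c c
F' → ;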